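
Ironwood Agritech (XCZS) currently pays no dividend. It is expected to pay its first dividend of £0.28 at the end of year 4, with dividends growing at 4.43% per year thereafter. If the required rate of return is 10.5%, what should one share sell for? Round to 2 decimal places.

£3.42

Deferred-dividend DDM. At t=3 the remaining stream is a growing perpetuity with first payment D_4 = 0.28.
V_3 = D_4/(r−g) = 0.28/(0.105−0.0443) = 4.6129
P₀ = V_3/(1+r)^3 = 4.6129/(1+0.105)^3 = 3.4189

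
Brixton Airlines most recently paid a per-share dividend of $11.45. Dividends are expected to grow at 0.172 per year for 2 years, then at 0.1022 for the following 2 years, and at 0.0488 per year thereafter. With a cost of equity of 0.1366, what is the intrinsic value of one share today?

$183.99

Three-stage DDM. Project D₁…D_4; terminal Gordon value at t=4 with g = 0.0488; discount at r = 0.1366.
D_1 = 13.4194
D_2 = 15.7275
D_3 = 17.3349
D_4 = 19.1065
TV_4 = 20.0389/(0.1366−0.0488) = 228.2337
P₀ = Σ Dₜ/(1+r)ᵗ + TV_4/(1+r)^4 = 183.9922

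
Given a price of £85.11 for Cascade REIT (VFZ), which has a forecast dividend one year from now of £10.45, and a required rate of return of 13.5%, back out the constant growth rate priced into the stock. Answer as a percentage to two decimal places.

1.22%

From P₀ = D₁/(r − g), the implied growth is g = r − D₁/P₀.
g = 0.135 − 10.45/85.11 = 0.135 − 0.12278 = 0.01222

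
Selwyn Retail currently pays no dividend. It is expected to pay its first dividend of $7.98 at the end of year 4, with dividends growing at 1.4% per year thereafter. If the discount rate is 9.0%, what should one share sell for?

$81.08

Deferred-dividend DDM. At t=3 the remaining stream is a growing perpetuity with first payment D_4 = 7.98.
V_3 = D_4/(r−g) = 7.98/(0.09−0.014) = 105.0000
P₀ = V_3/(1+r)^3 = 105.0000/(1+0.09)^3 = 81.0793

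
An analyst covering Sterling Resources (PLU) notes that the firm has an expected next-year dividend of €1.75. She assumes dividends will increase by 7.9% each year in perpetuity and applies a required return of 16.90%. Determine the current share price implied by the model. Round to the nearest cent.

Gordon growth model: P₀ = D₁/(r − g), with D₁ = 1.75 given directly.
P₀ = 1.7500 / (0.169 − 0.079) = 1.7500 / 0.09 = 19.4444

€19.44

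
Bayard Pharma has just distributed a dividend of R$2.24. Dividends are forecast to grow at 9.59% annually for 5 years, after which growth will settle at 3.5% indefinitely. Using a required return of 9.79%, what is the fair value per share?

Two-stage DDM. Project D₁…D_5 at 0.0959, terminal growth 0.035, discount at r = 0.0979.
D_1 = 2.4548
D_2 = 2.6902
D_3 = 2.9482
D_4 = 3.2310
D_5 = 3.5408
Terminal value at t=5: TV = D_6/(r−g) = 3.6647/(0.0979−0.035) = 58.2629
P₀ = 2.4548/(1+0.0979)^1 + 2.6902/(1+0.0979)^2 + 2.9482/(1+0.0979)^3 + 3.2310/(1+0.0979)^4 + 3.5408/(1+0.0979)^5 + 58.2629/(1+0.0979)^5 = 47.6629

R$47.66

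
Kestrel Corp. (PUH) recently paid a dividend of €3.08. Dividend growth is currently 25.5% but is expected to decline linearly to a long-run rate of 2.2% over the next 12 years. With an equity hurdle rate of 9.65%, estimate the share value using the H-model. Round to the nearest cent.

€100.05

H-model: P₀ = D₀[(1+g_L) + H(g_S−g_L)]/(r−g_L), with H = 12/2 = 6.
P₀ = 3.08 × [(1+0.022) + 6×(0.255−0.022)] / (0.0965−0.022)
   = 3.08 × 2.4200 / 0.0745 = 100.0483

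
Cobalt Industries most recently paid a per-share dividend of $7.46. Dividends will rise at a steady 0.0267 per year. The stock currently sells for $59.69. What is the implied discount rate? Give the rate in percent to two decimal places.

Rearranging the constant-growth DDM: r = D₁/P₀ + g.
D₁ = 7.46 × (1 + 0.0267) = 7.6592.
r = 7.6592 / 59.69 + 0.0267 = 0.12832 + 0.0267 = 0.15502

15.50%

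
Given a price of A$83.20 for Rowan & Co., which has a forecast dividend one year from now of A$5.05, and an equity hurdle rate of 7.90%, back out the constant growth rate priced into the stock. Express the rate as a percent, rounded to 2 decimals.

1.83%

From P₀ = D₁/(r − g), the implied growth is g = r − D₁/P₀.
g = 0.079 − 5.05/83.20 = 0.079 − 0.06070 = 0.01830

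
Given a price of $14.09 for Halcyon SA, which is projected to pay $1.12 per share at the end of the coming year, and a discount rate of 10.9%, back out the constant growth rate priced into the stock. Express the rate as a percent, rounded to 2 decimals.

From P₀ = D₁/(r − g), the implied growth is g = r − D₁/P₀.
g = 0.109 − 1.12/14.09 = 0.109 − 0.07949 = 0.02951

2.95%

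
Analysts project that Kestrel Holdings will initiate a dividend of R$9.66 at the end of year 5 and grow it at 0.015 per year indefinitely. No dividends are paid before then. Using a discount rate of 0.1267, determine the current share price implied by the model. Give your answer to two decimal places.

R$53.66

Deferred-dividend DDM. At t=4 the remaining stream is a growing perpetuity with first payment D_5 = 9.66.
V_4 = D_5/(r−g) = 9.66/(0.1267−0.015) = 86.4816
P₀ = V_4/(1+r)^4 = 86.4816/(1+0.1267)^4 = 53.6650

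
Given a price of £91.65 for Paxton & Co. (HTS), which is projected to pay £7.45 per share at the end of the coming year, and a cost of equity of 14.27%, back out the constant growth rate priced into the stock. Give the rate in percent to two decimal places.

From P₀ = D₁/(r − g), the implied growth is g = r − D₁/P₀.
g = 0.1427 − 7.45/91.65 = 0.1427 − 0.08129 = 0.06141

6.14%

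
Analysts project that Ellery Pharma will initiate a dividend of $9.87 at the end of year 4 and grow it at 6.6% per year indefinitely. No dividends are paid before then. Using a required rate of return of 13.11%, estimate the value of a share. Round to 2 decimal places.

$104.77

Deferred-dividend DDM. At t=3 the remaining stream is a growing perpetuity with first payment D_4 = 9.87.
V_3 = D_4/(r−g) = 9.87/(0.1311−0.066) = 151.6129
P₀ = V_3/(1+r)^3 = 151.6129/(1+0.1311)^3 = 104.7691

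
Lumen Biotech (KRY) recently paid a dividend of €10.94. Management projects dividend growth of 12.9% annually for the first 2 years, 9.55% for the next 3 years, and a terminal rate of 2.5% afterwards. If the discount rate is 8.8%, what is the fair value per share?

€254.61

Three-stage DDM. Project D₁…D_5; terminal Gordon value at t=5 with g = 0.025; discount at r = 0.088.
D_1 = 12.3513
D_2 = 13.9446
D_3 = 15.2763
D_4 = 16.7352
D_5 = 18.3334
TV_5 = 18.7917/(0.088−0.025) = 298.2811
P₀ = Σ Dₜ/(1+r)ᵗ + TV_5/(1+r)^5 = 254.6126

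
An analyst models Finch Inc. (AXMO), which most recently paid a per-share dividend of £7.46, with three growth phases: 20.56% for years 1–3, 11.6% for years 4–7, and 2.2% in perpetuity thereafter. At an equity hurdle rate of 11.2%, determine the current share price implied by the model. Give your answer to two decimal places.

£174.25

Three-stage DDM. Project D₁…D_7; terminal Gordon value at t=7 with g = 0.022; discount at r = 0.112.
D_1 = 8.9938
D_2 = 10.8429
D_3 = 13.0722
D_4 = 14.5886
D_5 = 16.2808
D_6 = 18.1694
D_7 = 20.2771
TV_7 = 20.7232/(0.112−0.022) = 230.2575
P₀ = Σ Dₜ/(1+r)ᵗ + TV_7/(1+r)^7 = 174.2505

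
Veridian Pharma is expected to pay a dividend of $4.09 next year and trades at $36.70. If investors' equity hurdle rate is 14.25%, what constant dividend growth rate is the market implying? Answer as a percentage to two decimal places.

From P₀ = D₁/(r − g), the implied growth is g = r − D₁/P₀.
g = 0.1425 − 4.09/36.70 = 0.1425 − 0.11144 = 0.03106

3.11%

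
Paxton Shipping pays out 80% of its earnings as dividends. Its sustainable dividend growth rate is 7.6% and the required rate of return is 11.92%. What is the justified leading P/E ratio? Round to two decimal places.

18.52

Justified leading P/E = b/(r−g) = 0.80/(0.1192−0.076) = 18.5185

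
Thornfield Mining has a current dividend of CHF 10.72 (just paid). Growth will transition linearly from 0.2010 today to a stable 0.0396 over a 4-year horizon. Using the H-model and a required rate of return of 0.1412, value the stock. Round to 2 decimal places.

CHF 143.75

H-model: P₀ = D₀[(1+g_L) + H(g_S−g_L)]/(r−g_L), with H = 4/2 = 2.
P₀ = 10.72 × [(1+0.0396) + 2×(0.201−0.0396)] / (0.1412−0.0396)
   = 10.72 × 1.3624 / 0.1016 = 143.7493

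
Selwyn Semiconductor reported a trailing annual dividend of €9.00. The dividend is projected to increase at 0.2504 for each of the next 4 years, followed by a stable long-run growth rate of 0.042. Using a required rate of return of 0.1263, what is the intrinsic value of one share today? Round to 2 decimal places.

Two-stage DDM. Project D₁…D_4 at 0.2504, terminal growth 0.042, discount at r = 0.1263.
D_1 = 11.2536
D_2 = 14.0715
D_3 = 17.5950
D_4 = 22.0008
Terminal value at t=4: TV = D_5/(r−g) = 22.9248/(0.1263−0.042) = 271.9434
P₀ = 11.2536/(1+0.1263)^1 + 14.0715/(1+0.1263)^2 + 17.5950/(1+0.1263)^3 + 22.0008/(1+0.1263)^4 + 271.9434/(1+0.1263)^4 = 216.0612

€216.06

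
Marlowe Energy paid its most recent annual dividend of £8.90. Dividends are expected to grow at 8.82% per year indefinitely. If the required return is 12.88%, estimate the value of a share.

£238.55

Gordon growth model: P₀ = D₁/(r − g). D₁ = 8.90 × (1 + 0.0882) = 9.6850.
P₀ = 9.6850 / (0.1288 − 0.0882) = 9.6850 / 0.0406 = 238.5463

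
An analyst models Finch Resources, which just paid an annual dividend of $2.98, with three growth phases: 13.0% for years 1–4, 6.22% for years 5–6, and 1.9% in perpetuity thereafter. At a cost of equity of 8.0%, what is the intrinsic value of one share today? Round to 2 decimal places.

$78.04

Three-stage DDM. Project D₁…D_6; terminal Gordon value at t=6 with g = 0.019; discount at r = 0.08.
D_1 = 3.3674
D_2 = 3.8052
D_3 = 4.2998
D_4 = 4.8588
D_5 = 5.1610
D_6 = 5.4820
TV_6 = 5.5862/(0.08−0.019) = 91.5771
P₀ = Σ Dₜ/(1+r)ᵗ + TV_6/(1+r)^6 = 78.0412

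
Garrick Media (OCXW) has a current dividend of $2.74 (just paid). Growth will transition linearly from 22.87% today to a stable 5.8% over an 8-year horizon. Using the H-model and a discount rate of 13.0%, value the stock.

H-model: P₀ = D₀[(1+g_L) + H(g_S−g_L)]/(r−g_L), with H = 8/2 = 4.
P₀ = 2.74 × [(1+0.058) + 4×(0.2287−0.058)] / (0.13−0.058)
   = 2.74 × 1.7408 / 0.072 = 66.2471

$66.25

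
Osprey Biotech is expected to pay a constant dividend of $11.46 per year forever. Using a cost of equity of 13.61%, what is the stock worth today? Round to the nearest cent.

Zero-growth DDM (perpetuity): P₀ = D/r = 11.46 / 0.1361 = 84.2028

$84.20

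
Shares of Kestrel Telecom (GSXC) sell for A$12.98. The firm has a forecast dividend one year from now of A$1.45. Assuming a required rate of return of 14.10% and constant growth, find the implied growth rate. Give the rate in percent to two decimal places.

From P₀ = D₁/(r − g), the implied growth is g = r − D₁/P₀.
g = 0.141 − 1.45/12.98 = 0.141 − 0.11171 = 0.02929

2.93%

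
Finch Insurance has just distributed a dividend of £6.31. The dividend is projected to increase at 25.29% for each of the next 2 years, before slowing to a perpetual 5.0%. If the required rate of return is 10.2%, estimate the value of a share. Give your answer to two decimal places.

£180.03

Two-stage DDM. Project D₁…D_2 at 0.2529, terminal growth 0.05, discount at r = 0.102.
D_1 = 7.9058
D_2 = 9.9052
Terminal value at t=2: TV = D_3/(r−g) = 10.4004/(0.102−0.05) = 200.0084
P₀ = 7.9058/(1+0.102)^1 + 9.9052/(1+0.102)^2 + 200.0084/(1+0.102)^2 = 180.0272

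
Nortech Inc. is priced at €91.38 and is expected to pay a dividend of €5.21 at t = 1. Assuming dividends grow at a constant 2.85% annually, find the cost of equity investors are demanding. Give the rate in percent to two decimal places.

Rearranging the constant-growth DDM: r = D₁/P₀ + g.
r = 5.2100 / 91.38 + 0.0285 = 0.05701 + 0.0285 = 0.08551

8.55%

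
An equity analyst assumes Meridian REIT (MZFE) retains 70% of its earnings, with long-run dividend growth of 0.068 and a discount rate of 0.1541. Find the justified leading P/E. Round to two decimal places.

Payout ratio b = 1 − 0.70 = 0.30.
Justified leading P/E = b/(r−g) = 0.30/(0.1541−0.068) = 3.4843

3.48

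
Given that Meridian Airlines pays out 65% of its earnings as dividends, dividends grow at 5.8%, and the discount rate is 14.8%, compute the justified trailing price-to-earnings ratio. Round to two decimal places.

Justified trailing P/E = b(1+g)/(r−g) = 0.65×(1+0.058)/(0.148−0.058) = 7.6411

7.64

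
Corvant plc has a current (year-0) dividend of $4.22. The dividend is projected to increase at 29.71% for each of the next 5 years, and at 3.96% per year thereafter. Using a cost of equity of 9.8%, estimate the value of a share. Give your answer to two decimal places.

$208.59

Two-stage DDM. Project D₁…D_5 at 0.2971, terminal growth 0.0396, discount at r = 0.098.
D_1 = 5.4738
D_2 = 7.1000
D_3 = 9.2094
D_4 = 11.9456
D_5 = 15.4946
Terminal value at t=5: TV = D_6/(r−g) = 16.1082/(0.098−0.0396) = 275.8247
P₀ = 5.4738/(1+0.098)^1 + 7.1000/(1+0.098)^2 + 9.2094/(1+0.098)^3 + 11.9456/(1+0.098)^4 + 15.4946/(1+0.098)^5 + 275.8247/(1+0.098)^5 = 208.5898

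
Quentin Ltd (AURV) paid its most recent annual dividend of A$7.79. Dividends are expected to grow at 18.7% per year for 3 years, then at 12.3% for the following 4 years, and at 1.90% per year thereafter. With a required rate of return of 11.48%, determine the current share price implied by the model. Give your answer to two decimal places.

Three-stage DDM. Project D₁…D_7; terminal Gordon value at t=7 with g = 0.019; discount at r = 0.1148.
D_1 = 9.2467
D_2 = 10.9759
D_3 = 13.0284
D_4 = 14.6308
D_5 = 16.4304
D_6 = 18.4514
D_7 = 20.7209
TV_7 = 21.1146/(0.1148−0.019) = 220.4029
P₀ = Σ Dₜ/(1+r)ᵗ + TV_7/(1+r)^7 = 167.8419

A$167.84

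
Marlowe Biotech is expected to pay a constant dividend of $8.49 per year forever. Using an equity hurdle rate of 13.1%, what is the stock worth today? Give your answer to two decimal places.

Zero-growth DDM (perpetuity): P₀ = D/r = 8.49 / 0.131 = 64.8092

$64.81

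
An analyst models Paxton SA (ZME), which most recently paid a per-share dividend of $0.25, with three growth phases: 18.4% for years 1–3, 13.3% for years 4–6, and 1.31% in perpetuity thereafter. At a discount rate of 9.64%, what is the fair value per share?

$6.11

Three-stage DDM. Project D₁…D_6; terminal Gordon value at t=6 with g = 0.0131; discount at r = 0.0964.
D_1 = 0.2960
D_2 = 0.3505
D_3 = 0.4149
D_4 = 0.4701
D_5 = 0.5327
D_6 = 0.6035
TV_6 = 0.6114/(0.0964−0.0131) = 7.3399
P₀ = Σ Dₜ/(1+r)ᵗ + TV_6/(1+r)^6 = 6.1108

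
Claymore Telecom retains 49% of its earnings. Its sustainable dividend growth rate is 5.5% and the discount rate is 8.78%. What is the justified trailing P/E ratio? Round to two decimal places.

Payout ratio b = 1 − 0.49 = 0.51.
Justified trailing P/E = b(1+g)/(r−g) = 0.51×(1+0.055)/(0.0878−0.055) = 16.4040

16.40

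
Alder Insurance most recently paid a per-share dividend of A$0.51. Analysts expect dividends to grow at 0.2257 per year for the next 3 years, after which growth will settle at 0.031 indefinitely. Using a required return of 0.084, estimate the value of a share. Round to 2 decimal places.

A$16.31

Two-stage DDM. Project D₁…D_3 at 0.2257, terminal growth 0.031, discount at r = 0.084.
D_1 = 0.6251
D_2 = 0.7662
D_3 = 0.9391
Terminal value at t=3: TV = D_4/(r−g) = 0.9682/(0.084−0.031) = 18.2686
P₀ = 0.6251/(1+0.084)^1 + 0.7662/(1+0.084)^2 + 0.9391/(1+0.084)^3 + 18.2686/(1+0.084)^3 = 16.3083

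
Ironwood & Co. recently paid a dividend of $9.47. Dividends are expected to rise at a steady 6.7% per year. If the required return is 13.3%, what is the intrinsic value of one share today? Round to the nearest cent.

$153.10

Gordon growth model: P₀ = D₁/(r − g). D₁ = 9.47 × (1 + 0.067) = 10.1045.
P₀ = 10.1045 / (0.133 − 0.067) = 10.1045 / 0.066 = 153.0983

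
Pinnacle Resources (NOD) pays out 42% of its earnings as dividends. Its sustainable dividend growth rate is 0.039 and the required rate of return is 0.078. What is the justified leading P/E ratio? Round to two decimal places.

10.77

Justified leading P/E = b/(r−g) = 0.42/(0.078−0.039) = 10.7692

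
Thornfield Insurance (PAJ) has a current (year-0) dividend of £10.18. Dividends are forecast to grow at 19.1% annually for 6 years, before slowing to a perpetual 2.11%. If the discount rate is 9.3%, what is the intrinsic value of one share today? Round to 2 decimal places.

Two-stage DDM. Project D₁…D_6 at 0.191, terminal growth 0.0211, discount at r = 0.093.
D_1 = 12.1244
D_2 = 14.4401
D_3 = 17.1982
D_4 = 20.4831
D_5 = 24.3953
D_6 = 29.0548
Terminal value at t=6: TV = D_7/(r−g) = 29.6679/(0.093−0.0211) = 412.6271
P₀ = 12.1244/(1+0.093)^1 + 14.4401/(1+0.093)^2 + 17.1982/(1+0.093)^3 + 20.4831/(1+0.093)^4 + 24.3953/(1+0.093)^5 + 29.0548/(1+0.093)^6 + 412.6271/(1+0.093)^6 = 325.3952

£325.40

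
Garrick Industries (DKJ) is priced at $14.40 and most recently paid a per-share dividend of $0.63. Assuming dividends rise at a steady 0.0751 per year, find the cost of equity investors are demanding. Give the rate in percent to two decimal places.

12.21%

Rearranging the constant-growth DDM: r = D₁/P₀ + g.
D₁ = 0.63 × (1 + 0.0751) = 0.6773.
r = 0.6773 / 14.40 + 0.0751 = 0.04704 + 0.0751 = 0.12214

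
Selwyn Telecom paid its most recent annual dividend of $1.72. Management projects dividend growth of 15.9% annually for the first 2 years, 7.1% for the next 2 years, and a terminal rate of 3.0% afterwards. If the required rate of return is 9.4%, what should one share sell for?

Three-stage DDM. Project D₁…D_4; terminal Gordon value at t=4 with g = 0.03; discount at r = 0.094.
D_1 = 1.9935
D_2 = 2.3104
D_3 = 2.4745
D_4 = 2.6502
TV_4 = 2.7297/(0.094−0.03) = 42.6512
P₀ = Σ Dₜ/(1+r)ᵗ + TV_4/(1+r)^4 = 37.2684

$37.27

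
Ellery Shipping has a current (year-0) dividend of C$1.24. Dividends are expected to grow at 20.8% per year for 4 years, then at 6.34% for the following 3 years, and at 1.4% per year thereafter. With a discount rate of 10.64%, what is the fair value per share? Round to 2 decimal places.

C$28.26

Three-stage DDM. Project D₁…D_7; terminal Gordon value at t=7 with g = 0.014; discount at r = 0.1064.
D_1 = 1.4979
D_2 = 1.8095
D_3 = 2.1859
D_4 = 2.6405
D_5 = 2.8079
D_6 = 2.9860
D_7 = 3.1753
TV_7 = 3.2197/(0.1064−0.014) = 34.8454
P₀ = Σ Dₜ/(1+r)ᵗ + TV_7/(1+r)^7 = 28.2638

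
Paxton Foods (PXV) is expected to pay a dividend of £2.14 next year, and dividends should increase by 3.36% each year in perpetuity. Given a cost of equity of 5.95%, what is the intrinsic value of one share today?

£82.63

Gordon growth model: P₀ = D₁/(r − g), with D₁ = 2.14 given directly.
P₀ = 2.1400 / (0.0595 − 0.0336) = 2.1400 / 0.0259 = 82.6255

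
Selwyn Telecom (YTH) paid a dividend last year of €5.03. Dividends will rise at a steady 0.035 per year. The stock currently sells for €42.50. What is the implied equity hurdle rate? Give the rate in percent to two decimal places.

15.75%

Rearranging the constant-growth DDM: r = D₁/P₀ + g.
D₁ = 5.03 × (1 + 0.035) = 5.2061.
r = 5.2061 / 42.50 + 0.035 = 0.12250 + 0.035 = 0.15750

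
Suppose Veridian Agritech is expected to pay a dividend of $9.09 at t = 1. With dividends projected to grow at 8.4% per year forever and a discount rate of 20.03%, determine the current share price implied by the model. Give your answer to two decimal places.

$78.16

Gordon growth model: P₀ = D₁/(r − g), with D₁ = 9.09 given directly.
P₀ = 9.0900 / (0.2003 − 0.084) = 9.0900 / 0.1163 = 78.1599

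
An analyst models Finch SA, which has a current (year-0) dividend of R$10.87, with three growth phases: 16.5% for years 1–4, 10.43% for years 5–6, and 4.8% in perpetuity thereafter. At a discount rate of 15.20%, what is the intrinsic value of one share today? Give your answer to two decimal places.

R$171.34

Three-stage DDM. Project D₁…D_6; terminal Gordon value at t=6 with g = 0.048; discount at r = 0.152.
D_1 = 12.6635
D_2 = 14.7530
D_3 = 17.1873
D_4 = 20.0232
D_5 = 22.1116
D_6 = 24.4178
TV_6 = 25.5899/(0.152−0.048) = 246.0568
P₀ = Σ Dₜ/(1+r)ᵗ + TV_6/(1+r)^6 = 171.3397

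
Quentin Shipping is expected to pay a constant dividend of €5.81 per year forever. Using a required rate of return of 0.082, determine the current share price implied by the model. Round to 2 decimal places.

€70.85

Zero-growth DDM (perpetuity): P₀ = D/r = 5.81 / 0.082 = 70.8537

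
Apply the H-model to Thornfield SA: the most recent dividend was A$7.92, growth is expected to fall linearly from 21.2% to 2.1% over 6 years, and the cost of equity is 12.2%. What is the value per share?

H-model: P₀ = D₀[(1+g_L) + H(g_S−g_L)]/(r−g_L), with H = 6/2 = 3.
P₀ = 7.92 × [(1+0.021) + 3×(0.212−0.021)] / (0.122−0.021)
   = 7.92 × 1.5940 / 0.101 = 124.9949

A$124.99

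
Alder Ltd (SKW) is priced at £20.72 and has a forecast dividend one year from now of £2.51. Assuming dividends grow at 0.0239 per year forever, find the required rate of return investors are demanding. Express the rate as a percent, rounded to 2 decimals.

Rearranging the constant-growth DDM: r = D₁/P₀ + g.
r = 2.5100 / 20.72 + 0.0239 = 0.12114 + 0.0239 = 0.14504

14.50%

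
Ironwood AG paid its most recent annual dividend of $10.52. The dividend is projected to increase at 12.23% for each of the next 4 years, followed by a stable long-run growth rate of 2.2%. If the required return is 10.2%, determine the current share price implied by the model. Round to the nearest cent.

Two-stage DDM. Project D₁…D_4 at 0.1223, terminal growth 0.022, discount at r = 0.102.
D_1 = 11.8066
D_2 = 13.2505
D_3 = 14.8711
D_4 = 16.6898
Terminal value at t=4: TV = D_5/(r−g) = 17.0570/(0.102−0.022) = 213.2124
P₀ = 11.8066/(1+0.102)^1 + 13.2505/(1+0.102)^2 + 14.8711/(1+0.102)^3 + 16.6898/(1+0.102)^4 + 213.2124/(1+0.102)^4 = 188.6266

$188.63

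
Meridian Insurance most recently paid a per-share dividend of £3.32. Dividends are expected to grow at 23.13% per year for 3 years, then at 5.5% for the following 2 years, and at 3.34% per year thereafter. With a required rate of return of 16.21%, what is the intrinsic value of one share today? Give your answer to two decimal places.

£44.17

Three-stage DDM. Project D₁…D_5; terminal Gordon value at t=5 with g = 0.0334; discount at r = 0.1621.
D_1 = 4.0879
D_2 = 5.0335
D_3 = 6.1977
D_4 = 6.5386
D_5 = 6.8982
TV_5 = 7.1286/(0.1621−0.0334) = 55.3891
P₀ = Σ Dₜ/(1+r)ᵗ + TV_5/(1+r)^5 = 44.1679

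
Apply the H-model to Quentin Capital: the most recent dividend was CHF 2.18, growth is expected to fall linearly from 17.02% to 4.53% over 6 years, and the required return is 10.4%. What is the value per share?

CHF 52.74

H-model: P₀ = D₀[(1+g_L) + H(g_S−g_L)]/(r−g_L), with H = 6/2 = 3.
P₀ = 2.18 × [(1+0.0453) + 3×(0.1702−0.0453)] / (0.104−0.0453)
   = 2.18 × 1.4200 / 0.0587 = 52.7359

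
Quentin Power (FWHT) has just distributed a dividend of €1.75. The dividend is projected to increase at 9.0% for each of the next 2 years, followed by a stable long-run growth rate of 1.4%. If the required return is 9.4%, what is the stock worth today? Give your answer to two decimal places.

€25.50

Two-stage DDM. Project D₁…D_2 at 0.09, terminal growth 0.014, discount at r = 0.094.
D_1 = 1.9075
D_2 = 2.0792
Terminal value at t=2: TV = D_3/(r−g) = 2.1083/(0.094−0.014) = 26.3535
P₀ = 1.9075/(1+0.094)^1 + 2.0792/(1+0.094)^2 + 26.3535/(1+0.094)^2 = 25.5002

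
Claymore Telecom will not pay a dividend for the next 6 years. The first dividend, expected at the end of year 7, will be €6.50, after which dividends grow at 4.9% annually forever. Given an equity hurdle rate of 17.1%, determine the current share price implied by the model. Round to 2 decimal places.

Deferred-dividend DDM. At t=6 the remaining stream is a growing perpetuity with first payment D_7 = 6.50.
V_6 = D_7/(r−g) = 6.50/(0.171−0.049) = 53.2787
P₀ = V_6/(1+r)^6 = 53.2787/(1+0.171)^6 = 20.6639

€20.66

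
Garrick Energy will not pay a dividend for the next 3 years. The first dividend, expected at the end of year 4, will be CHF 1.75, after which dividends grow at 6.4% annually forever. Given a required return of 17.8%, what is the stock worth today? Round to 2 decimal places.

CHF 9.39

Deferred-dividend DDM. At t=3 the remaining stream is a growing perpetuity with first payment D_4 = 1.75.
V_3 = D_4/(r−g) = 1.75/(0.178−0.064) = 15.3509
P₀ = V_3/(1+r)^3 = 15.3509/(1+0.178)^3 = 9.3907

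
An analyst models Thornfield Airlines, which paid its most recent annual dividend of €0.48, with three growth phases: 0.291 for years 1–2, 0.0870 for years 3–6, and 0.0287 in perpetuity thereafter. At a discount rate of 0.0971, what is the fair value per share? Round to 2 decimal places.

Three-stage DDM. Project D₁…D_6; terminal Gordon value at t=6 with g = 0.0287; discount at r = 0.0971.
D_1 = 0.6197
D_2 = 0.8000
D_3 = 0.8696
D_4 = 0.9453
D_5 = 1.0275
D_6 = 1.1169
TV_6 = 1.1489/(0.0971−0.0287) = 16.7975
P₀ = Σ Dₜ/(1+r)ᵗ + TV_6/(1+r)^6 = 13.4606

€13.46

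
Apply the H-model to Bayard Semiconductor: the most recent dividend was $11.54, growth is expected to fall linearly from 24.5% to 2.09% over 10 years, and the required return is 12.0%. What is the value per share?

$249.36

H-model: P₀ = D₀[(1+g_L) + H(g_S−g_L)]/(r−g_L), with H = 10/2 = 5.
P₀ = 11.54 × [(1+0.0209) + 5×(0.245−0.0209)] / (0.12−0.0209)
   = 11.54 × 2.1414 / 0.0991 = 249.3618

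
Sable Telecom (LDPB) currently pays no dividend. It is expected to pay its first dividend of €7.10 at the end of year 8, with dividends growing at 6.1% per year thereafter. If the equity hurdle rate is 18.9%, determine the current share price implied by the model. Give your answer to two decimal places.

Deferred-dividend DDM. At t=7 the remaining stream is a growing perpetuity with first payment D_8 = 7.10.
V_7 = D_8/(r−g) = 7.10/(0.189−0.061) = 55.4688
P₀ = V_7/(1+r)^7 = 55.4688/(1+0.189)^7 = 16.5111

€16.51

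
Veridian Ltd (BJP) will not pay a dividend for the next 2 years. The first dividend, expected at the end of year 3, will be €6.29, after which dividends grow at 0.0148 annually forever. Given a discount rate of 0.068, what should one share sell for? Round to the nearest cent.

€103.66

Deferred-dividend DDM. At t=2 the remaining stream is a growing perpetuity with first payment D_3 = 6.29.
V_2 = D_3/(r−g) = 6.29/(0.068−0.0148) = 118.2331
P₀ = V_2/(1+r)^2 = 118.2331/(1+0.068)^2 = 103.6565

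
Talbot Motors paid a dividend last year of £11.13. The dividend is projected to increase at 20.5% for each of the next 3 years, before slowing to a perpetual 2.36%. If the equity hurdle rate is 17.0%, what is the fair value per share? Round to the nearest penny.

£120.44

Two-stage DDM. Project D₁…D_3 at 0.205, terminal growth 0.0236, discount at r = 0.17.
D_1 = 13.4117
D_2 = 16.1610
D_3 = 19.4741
Terminal value at t=3: TV = D_4/(r−g) = 19.9336/(0.17−0.0236) = 136.1587
P₀ = 13.4117/(1+0.17)^1 + 16.1610/(1+0.17)^2 + 19.4741/(1+0.17)^3 + 136.1587/(1+0.17)^3 = 120.4413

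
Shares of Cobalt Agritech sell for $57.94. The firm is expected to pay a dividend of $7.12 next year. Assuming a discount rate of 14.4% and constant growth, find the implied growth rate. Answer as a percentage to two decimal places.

2.11%

From P₀ = D₁/(r − g), the implied growth is g = r − D₁/P₀.
g = 0.144 − 7.12/57.94 = 0.144 − 0.12289 = 0.02111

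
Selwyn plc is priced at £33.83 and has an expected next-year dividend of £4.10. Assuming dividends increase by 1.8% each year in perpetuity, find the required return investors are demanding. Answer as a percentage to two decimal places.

13.92%

Rearranging the constant-growth DDM: r = D₁/P₀ + g.
r = 4.1000 / 33.83 + 0.018 = 0.12119 + 0.018 = 0.13919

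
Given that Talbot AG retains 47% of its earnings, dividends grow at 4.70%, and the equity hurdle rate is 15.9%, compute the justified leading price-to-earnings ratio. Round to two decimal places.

Payout ratio b = 1 − 0.47 = 0.53.
Justified leading P/E = b/(r−g) = 0.53/(0.159−0.047) = 4.7321

4.73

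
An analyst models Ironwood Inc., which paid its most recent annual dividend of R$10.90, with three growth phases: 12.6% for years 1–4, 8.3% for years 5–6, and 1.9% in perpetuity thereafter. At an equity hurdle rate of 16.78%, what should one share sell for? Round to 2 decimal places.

Three-stage DDM. Project D₁…D_6; terminal Gordon value at t=6 with g = 0.019; discount at r = 0.1678.
D_1 = 12.2734
D_2 = 13.8198
D_3 = 15.5611
D_4 = 17.5219
D_5 = 18.9762
D_6 = 20.5512
TV_6 = 20.9417/(0.1678−0.019) = 140.7370
P₀ = Σ Dₜ/(1+r)ᵗ + TV_6/(1+r)^6 = 112.1631

R$112.16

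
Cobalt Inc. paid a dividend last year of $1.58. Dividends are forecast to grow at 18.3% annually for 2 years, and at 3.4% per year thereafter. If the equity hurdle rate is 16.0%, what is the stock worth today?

$16.74

Two-stage DDM. Project D₁…D_2 at 0.183, terminal growth 0.034, discount at r = 0.16.
D_1 = 1.8691
D_2 = 2.2112
Terminal value at t=2: TV = D_3/(r−g) = 2.2864/(0.16−0.034) = 18.1458
P₀ = 1.8691/(1+0.16)^1 + 2.2112/(1+0.16)^2 + 18.1458/(1+0.16)^2 = 16.7399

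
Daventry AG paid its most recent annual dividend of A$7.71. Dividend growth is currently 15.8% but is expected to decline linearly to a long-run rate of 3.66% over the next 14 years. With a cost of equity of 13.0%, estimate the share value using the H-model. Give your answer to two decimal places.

H-model: P₀ = D₀[(1+g_L) + H(g_S−g_L)]/(r−g_L), with H = 14/2 = 7.
P₀ = 7.71 × [(1+0.0366) + 7×(0.158−0.0366)] / (0.13−0.0366)
   = 7.71 × 1.8864 / 0.0934 = 155.7189

A$155.72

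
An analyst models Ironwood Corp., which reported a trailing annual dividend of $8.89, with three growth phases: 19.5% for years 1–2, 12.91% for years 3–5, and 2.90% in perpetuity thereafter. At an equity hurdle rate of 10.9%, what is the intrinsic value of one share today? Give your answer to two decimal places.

$192.13

Three-stage DDM. Project D₁…D_5; terminal Gordon value at t=5 with g = 0.029; discount at r = 0.109.
D_1 = 10.6236
D_2 = 12.6951
D_3 = 14.3341
D_4 = 16.1846
D_5 = 18.2740
TV_5 = 18.8040/(0.109−0.029) = 235.0500
P₀ = Σ Dₜ/(1+r)ᵗ + TV_5/(1+r)^5 = 192.1253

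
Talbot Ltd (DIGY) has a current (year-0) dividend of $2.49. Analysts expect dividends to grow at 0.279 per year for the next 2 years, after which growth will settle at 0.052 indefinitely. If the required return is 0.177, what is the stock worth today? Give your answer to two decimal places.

Two-stage DDM. Project D₁…D_2 at 0.279, terminal growth 0.052, discount at r = 0.177.
D_1 = 3.1847
D_2 = 4.0732
Terminal value at t=2: TV = D_3/(r−g) = 4.2851/(0.177−0.052) = 34.2804
P₀ = 3.1847/(1+0.177)^1 + 4.0732/(1+0.177)^2 + 34.2804/(1+0.177)^2 = 30.3914

$30.39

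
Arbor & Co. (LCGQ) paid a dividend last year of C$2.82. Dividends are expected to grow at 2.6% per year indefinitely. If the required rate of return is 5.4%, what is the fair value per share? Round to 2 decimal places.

Gordon growth model: P₀ = D₁/(r − g). D₁ = 2.82 × (1 + 0.026) = 2.8933.
P₀ = 2.8933 / (0.054 − 0.026) = 2.8933 / 0.028 = 103.3329

C$103.33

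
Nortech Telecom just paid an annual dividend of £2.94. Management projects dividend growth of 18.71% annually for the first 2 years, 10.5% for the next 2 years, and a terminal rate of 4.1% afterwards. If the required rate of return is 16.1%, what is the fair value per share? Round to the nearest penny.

£35.94

Three-stage DDM. Project D₁…D_4; terminal Gordon value at t=4 with g = 0.041; discount at r = 0.161.
D_1 = 3.4901
D_2 = 4.1431
D_3 = 4.5781
D_4 = 5.0588
TV_4 = 5.2662/(0.161−0.041) = 43.8850
P₀ = Σ Dₜ/(1+r)ᵗ + TV_4/(1+r)^4 = 35.9434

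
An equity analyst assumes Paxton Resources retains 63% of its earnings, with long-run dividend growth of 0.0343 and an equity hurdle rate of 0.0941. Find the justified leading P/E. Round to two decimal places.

6.19

Payout ratio b = 1 − 0.63 = 0.37.
Justified leading P/E = b/(r−g) = 0.37/(0.0941−0.0343) = 6.1873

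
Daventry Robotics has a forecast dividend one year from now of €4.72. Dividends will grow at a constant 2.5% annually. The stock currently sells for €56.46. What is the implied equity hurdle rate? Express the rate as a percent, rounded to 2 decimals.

Rearranging the constant-growth DDM: r = D₁/P₀ + g.
r = 4.7200 / 56.46 + 0.025 = 0.08360 + 0.025 = 0.10860

10.86%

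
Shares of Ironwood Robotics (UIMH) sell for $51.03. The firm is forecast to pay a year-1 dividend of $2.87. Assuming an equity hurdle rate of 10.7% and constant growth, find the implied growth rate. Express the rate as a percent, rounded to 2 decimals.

From P₀ = D₁/(r − g), the implied growth is g = r − D₁/P₀.
g = 0.107 − 2.87/51.03 = 0.107 − 0.05624 = 0.05076

5.08%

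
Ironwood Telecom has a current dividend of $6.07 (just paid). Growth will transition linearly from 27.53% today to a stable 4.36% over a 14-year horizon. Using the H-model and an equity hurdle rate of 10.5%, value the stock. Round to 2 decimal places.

H-model: P₀ = D₀[(1+g_L) + H(g_S−g_L)]/(r−g_L), with H = 14/2 = 7.
P₀ = 6.07 × [(1+0.0436) + 7×(0.2753−0.0436)] / (0.105−0.0436)
   = 6.07 × 2.6655 / 0.0614 = 263.5112

$263.51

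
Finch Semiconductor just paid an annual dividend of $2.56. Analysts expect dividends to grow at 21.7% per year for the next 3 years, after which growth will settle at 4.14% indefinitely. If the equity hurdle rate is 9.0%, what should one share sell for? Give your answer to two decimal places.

Two-stage DDM. Project D₁…D_3 at 0.217, terminal growth 0.0414, discount at r = 0.09.
D_1 = 3.1155
D_2 = 3.7916
D_3 = 4.6144
Terminal value at t=3: TV = D_4/(r−g) = 4.8054/(0.09−0.0414) = 98.8765
P₀ = 3.1155/(1+0.09)^1 + 3.7916/(1+0.09)^2 + 4.6144/(1+0.09)^3 + 98.8765/(1+0.09)^3 = 85.9635

$85.96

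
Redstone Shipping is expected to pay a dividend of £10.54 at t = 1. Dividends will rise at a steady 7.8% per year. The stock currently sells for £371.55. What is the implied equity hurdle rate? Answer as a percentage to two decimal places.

Rearranging the constant-growth DDM: r = D₁/P₀ + g.
r = 10.5400 / 371.55 + 0.078 = 0.02837 + 0.078 = 0.10637

10.64%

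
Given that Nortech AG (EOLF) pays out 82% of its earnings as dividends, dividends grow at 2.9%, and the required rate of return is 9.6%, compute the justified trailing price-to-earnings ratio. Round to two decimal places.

12.59

Justified trailing P/E = b(1+g)/(r−g) = 0.82×(1+0.029)/(0.096−0.029) = 12.5937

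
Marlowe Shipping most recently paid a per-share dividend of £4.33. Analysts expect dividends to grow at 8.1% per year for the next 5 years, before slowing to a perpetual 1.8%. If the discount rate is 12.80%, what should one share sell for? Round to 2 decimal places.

Two-stage DDM. Project D₁…D_5 at 0.081, terminal growth 0.018, discount at r = 0.128.
D_1 = 4.6807
D_2 = 5.0599
D_3 = 5.4697
D_4 = 5.9128
D_5 = 6.3917
Terminal value at t=5: TV = D_6/(r−g) = 6.5068/(0.128−0.018) = 59.1523
P₀ = 4.6807/(1+0.128)^1 + 5.0599/(1+0.128)^2 + 5.4697/(1+0.128)^3 + 5.9128/(1+0.128)^4 + 6.3917/(1+0.128)^5 + 59.1523/(1+0.128)^5 = 51.4806

£51.48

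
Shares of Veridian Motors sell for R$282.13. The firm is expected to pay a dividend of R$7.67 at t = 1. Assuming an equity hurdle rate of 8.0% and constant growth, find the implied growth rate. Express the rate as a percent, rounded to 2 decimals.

5.28%

From P₀ = D₁/(r − g), the implied growth is g = r − D₁/P₀.
g = 0.08 − 7.67/282.13 = 0.08 − 0.02719 = 0.05281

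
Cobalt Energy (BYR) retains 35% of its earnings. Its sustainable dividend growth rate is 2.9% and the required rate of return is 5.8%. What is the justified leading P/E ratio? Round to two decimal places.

Payout ratio b = 1 − 0.35 = 0.65.
Justified leading P/E = b/(r−g) = 0.65/(0.058−0.029) = 22.4138

22.41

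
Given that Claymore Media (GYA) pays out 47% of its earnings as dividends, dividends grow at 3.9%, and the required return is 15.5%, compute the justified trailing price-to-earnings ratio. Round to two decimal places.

Justified trailing P/E = b(1+g)/(r−g) = 0.47×(1+0.039)/(0.155−0.039) = 4.2097

4.21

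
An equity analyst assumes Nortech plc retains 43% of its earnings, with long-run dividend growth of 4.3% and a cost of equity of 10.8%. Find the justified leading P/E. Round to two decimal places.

Payout ratio b = 1 − 0.43 = 0.57.
Justified leading P/E = b/(r−g) = 0.57/(0.108−0.043) = 8.7692

8.77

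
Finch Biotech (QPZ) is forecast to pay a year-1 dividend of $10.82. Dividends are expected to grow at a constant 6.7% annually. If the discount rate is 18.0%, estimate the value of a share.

$95.75

Gordon growth model: P₀ = D₁/(r − g), with D₁ = 10.82 given directly.
P₀ = 10.8200 / (0.18 − 0.067) = 10.8200 / 0.113 = 95.7522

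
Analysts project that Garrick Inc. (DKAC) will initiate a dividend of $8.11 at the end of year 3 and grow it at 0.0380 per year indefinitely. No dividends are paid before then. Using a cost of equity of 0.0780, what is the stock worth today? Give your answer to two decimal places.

Deferred-dividend DDM. At t=2 the remaining stream is a growing perpetuity with first payment D_3 = 8.11.
V_2 = D_3/(r−g) = 8.11/(0.078−0.038) = 202.7500
P₀ = V_2/(1+r)^2 = 202.7500/(1+0.078)^2 = 174.4710

$174.47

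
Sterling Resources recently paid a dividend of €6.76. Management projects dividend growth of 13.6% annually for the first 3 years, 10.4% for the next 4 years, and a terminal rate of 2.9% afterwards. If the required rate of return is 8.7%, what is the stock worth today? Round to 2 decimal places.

Three-stage DDM. Project D₁…D_7; terminal Gordon value at t=7 with g = 0.029; discount at r = 0.087.
D_1 = 7.6794
D_2 = 8.7238
D_3 = 9.9102
D_4 = 10.9408
D_5 = 12.0787
D_6 = 13.3349
D_7 = 14.7217
TV_7 = 15.1486/(0.087−0.029) = 261.1833
P₀ = Σ Dₜ/(1+r)ᵗ + TV_7/(1+r)^7 = 199.9132

€199.91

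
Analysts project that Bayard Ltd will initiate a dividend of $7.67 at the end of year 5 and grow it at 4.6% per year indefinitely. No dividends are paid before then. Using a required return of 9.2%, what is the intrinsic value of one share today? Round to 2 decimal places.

$117.26

Deferred-dividend DDM. At t=4 the remaining stream is a growing perpetuity with first payment D_5 = 7.67.
V_4 = D_5/(r−g) = 7.67/(0.092−0.046) = 166.7391
P₀ = V_4/(1+r)^4 = 166.7391/(1+0.092)^4 = 117.2592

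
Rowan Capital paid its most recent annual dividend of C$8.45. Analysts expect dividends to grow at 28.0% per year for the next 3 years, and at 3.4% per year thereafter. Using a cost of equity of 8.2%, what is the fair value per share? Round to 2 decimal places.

C$337.17

Two-stage DDM. Project D₁…D_3 at 0.28, terminal growth 0.034, discount at r = 0.082.
D_1 = 10.8160
D_2 = 13.8445
D_3 = 17.7209
Terminal value at t=3: TV = D_4/(r−g) = 18.3234/(0.082−0.034) = 381.7385
P₀ = 10.8160/(1+0.082)^1 + 13.8445/(1+0.082)^2 + 17.7209/(1+0.082)^3 + 381.7385/(1+0.082)^3 = 337.1704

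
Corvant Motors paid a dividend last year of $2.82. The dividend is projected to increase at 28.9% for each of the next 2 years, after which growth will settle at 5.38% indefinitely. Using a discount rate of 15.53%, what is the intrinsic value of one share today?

$43.10

Two-stage DDM. Project D₁…D_2 at 0.289, terminal growth 0.0538, discount at r = 0.1553.
D_1 = 3.6350
D_2 = 4.6855
Terminal value at t=2: TV = D_3/(r−g) = 4.9376/(0.1553−0.0538) = 48.6460
P₀ = 3.6350/(1+0.1553)^1 + 4.6855/(1+0.1553)^2 + 48.6460/(1+0.1553)^2 = 43.1035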